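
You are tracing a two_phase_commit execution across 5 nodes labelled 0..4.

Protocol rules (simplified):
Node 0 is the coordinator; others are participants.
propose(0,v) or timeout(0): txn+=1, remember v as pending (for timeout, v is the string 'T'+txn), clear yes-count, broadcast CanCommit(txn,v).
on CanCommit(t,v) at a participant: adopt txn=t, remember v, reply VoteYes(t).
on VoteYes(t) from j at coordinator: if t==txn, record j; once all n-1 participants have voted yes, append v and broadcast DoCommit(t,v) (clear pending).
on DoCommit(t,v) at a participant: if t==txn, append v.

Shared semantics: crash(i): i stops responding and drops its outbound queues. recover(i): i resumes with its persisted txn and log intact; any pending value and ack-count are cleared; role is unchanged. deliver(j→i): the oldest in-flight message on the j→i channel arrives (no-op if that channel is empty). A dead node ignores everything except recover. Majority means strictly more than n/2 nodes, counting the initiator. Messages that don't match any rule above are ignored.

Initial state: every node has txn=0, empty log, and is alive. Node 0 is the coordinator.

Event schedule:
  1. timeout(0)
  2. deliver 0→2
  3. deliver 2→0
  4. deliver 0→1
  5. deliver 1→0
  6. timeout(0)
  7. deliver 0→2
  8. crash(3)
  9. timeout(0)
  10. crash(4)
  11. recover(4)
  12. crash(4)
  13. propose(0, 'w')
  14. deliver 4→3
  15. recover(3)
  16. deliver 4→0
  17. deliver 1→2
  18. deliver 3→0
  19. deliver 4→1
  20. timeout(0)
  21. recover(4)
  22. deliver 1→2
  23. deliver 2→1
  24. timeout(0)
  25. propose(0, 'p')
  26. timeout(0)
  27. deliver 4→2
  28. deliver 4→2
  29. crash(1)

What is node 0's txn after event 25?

step 1 timeout(0): 0={coor,t=1,log=-}
step 2 deliver 0→2: 2={part,t=1,log=-}
step 3 deliver 2→0: —
step 4 deliver 0→1: 1={part,t=1,log=-}
step 5 deliver 1→0: —
step 6 timeout(0): 0={coor,t=2,log=-}
step 7 deliver 0→2: 2={part,t=2,log=-}
step 8 crash(3): 3={✗part,t=0,log=-}
step 9 timeout(0): 0={coor,t=3,log=-}
step 10 crash(4): 4={✗part,t=0,log=-}
step 11 recover(4): 4={part,t=0,log=-}
step 12 crash(4): 4={✗part,t=0,log=-}
step 13 propose(0,'w'): 0={coor,t=4,log=-}
step 14 deliver 4→3: —
step 15 recover(3): 3={part,t=0,log=-}
step 16 deliver 4→0: —
step 17 deliver 1→2: —
step 18 deliver 3→0: —
step 19 deliver 4→1: —
step 20 timeout(0): 0={coor,t=5,log=-}
step 21 recover(4): 4={part,t=0,log=-}
step 22 deliver 1→2: —
step 23 deliver 2→1: —
step 24 timeout(0): 0={coor,t=6,log=-}
step 25 propose(0,'p'): 0={coor,t=7,log=-}

7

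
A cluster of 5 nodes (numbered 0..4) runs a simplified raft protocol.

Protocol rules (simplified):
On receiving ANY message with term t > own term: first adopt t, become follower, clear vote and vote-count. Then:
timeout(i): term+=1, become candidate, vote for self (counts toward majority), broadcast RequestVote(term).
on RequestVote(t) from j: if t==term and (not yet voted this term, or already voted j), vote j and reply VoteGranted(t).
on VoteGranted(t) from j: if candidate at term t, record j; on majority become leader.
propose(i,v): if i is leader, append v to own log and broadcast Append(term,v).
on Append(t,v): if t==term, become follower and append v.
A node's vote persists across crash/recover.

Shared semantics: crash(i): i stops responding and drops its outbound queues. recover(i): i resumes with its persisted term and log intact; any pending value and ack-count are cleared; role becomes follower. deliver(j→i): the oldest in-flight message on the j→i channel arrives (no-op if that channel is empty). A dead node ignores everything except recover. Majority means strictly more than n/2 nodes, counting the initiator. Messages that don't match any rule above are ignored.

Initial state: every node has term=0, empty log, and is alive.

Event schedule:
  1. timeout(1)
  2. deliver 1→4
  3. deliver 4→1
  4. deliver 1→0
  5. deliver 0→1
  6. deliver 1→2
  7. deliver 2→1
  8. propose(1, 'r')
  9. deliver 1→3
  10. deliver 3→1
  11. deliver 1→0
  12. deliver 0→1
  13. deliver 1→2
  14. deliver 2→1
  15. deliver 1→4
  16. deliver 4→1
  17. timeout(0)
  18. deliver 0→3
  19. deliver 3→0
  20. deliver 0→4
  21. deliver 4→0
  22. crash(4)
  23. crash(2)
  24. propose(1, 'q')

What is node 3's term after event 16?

1

[1] timeout(1) → N1(cand t1 [-])
[2] deliver 1→4 → N4(foll t1 [-])
[3] deliver 4→1 → ∅
[4] deliver 1→0 → N0(foll t1 [-])
[5] deliver 0→1 → N1(lead t1 [-])
[6] deliver 1→2 → N2(foll t1 [-])
[7] deliver 2→1 → ∅
[8] propose(1,'r') → N1(lead t1 [r])
[9] deliver 1→3 → N3(foll t1 [-])
[10] deliver 3→1 → ∅
[11] deliver 1→0 → N0(foll t1 [r])
[12] deliver 0→1 → ∅
[13] deliver 1→2 → N2(foll t1 [r])
[14] deliver 2→1 → ∅
[15] deliver 1→4 → N4(foll t1 [r])
[16] deliver 4→1 → ∅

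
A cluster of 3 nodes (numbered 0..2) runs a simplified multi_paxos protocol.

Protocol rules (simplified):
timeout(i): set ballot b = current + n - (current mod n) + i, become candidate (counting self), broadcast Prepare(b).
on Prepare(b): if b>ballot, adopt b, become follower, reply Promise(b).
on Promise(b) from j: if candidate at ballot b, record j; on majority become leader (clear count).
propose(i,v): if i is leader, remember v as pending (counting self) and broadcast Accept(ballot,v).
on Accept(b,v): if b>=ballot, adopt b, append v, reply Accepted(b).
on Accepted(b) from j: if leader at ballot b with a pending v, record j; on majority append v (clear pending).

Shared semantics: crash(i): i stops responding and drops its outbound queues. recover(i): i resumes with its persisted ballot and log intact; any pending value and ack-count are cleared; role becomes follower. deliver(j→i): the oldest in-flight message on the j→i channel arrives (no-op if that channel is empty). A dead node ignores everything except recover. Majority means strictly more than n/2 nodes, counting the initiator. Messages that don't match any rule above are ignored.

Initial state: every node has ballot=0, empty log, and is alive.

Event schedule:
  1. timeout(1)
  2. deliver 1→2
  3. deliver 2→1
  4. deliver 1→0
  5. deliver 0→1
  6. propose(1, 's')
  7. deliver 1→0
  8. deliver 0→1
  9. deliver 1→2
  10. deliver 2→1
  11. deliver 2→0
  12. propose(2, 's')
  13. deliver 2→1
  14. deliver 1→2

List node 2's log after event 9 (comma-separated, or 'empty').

[1] timeout(1) → N1(cand b4 [-])
[2] deliver 1→2 → N2(foll b4 [-])
[3] deliver 2→1 → N1(lead b4 [-])
[4] deliver 1→0 → N0(foll b4 [-])
[5] deliver 0→1 → ∅
[6] propose(1,'s') → ∅
[7] deliver 1→0 → N0(foll b4 [s])
[8] deliver 0→1 → N1(lead b4 [s])
[9] deliver 1→2 → N2(foll b4 [s])

s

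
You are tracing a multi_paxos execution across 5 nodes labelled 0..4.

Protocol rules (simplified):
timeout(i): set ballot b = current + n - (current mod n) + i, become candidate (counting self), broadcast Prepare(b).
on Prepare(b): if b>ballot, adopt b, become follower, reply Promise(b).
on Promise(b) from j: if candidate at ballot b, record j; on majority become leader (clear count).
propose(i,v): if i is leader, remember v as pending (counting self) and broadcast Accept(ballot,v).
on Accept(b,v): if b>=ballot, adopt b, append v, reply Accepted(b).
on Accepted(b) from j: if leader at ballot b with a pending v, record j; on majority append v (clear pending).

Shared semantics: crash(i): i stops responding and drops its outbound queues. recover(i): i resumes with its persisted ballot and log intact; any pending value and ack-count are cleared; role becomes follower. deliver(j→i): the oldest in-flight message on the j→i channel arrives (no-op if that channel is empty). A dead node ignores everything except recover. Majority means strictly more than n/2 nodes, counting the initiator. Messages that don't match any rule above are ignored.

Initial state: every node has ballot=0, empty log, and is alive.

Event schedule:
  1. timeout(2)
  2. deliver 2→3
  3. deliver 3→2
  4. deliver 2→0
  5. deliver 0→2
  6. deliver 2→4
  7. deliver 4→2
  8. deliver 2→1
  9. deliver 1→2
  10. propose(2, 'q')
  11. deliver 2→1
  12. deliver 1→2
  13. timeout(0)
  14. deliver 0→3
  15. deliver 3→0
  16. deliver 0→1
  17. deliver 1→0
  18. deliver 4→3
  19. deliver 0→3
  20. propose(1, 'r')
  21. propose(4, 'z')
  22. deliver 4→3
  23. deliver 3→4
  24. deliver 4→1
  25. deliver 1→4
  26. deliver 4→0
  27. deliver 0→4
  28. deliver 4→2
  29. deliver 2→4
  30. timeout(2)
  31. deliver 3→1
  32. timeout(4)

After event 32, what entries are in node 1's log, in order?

[1] timeout(2) → N2(cand b7 [-])
[2] deliver 2→3 → N3(foll b7 [-])
[3] deliver 3→2 → ∅
[4] deliver 2→0 → N0(foll b7 [-])
[5] deliver 0→2 → N2(lead b7 [-])
[6] deliver 2→4 → N4(foll b7 [-])
[7] deliver 4→2 → ∅
[8] deliver 2→1 → N1(foll b7 [-])
[9] deliver 1→2 → ∅
[10] propose(2,'q') → ∅
[11] deliver 2→1 → N1(foll b7 [q])
[12] deliver 1→2 → ∅
[13] timeout(0) → N0(cand b10 [-])
[14] deliver 0→3 → N3(foll b10 [-])
[15] deliver 3→0 → ∅
[16] deliver 0→1 → N1(foll b10 [q])
[17] deliver 1→0 → N0(lead b10 [-])
[18] deliver 4→3 → ∅
[19] deliver 0→3 → ∅
[20] propose(1,'r') → ∅
[21] propose(4,'z') → ∅
[22] deliver 4→3 → ∅
[23] deliver 3→4 → ∅
[24] deliver 4→1 → ∅
[25] deliver 1→4 → ∅
[26] deliver 4→0 → ∅
[27] deliver 0→4 → N4(foll b10 [-])
[28] deliver 4→2 → ∅
[29] deliver 2→4 → ∅
[30] timeout(2) → N2(cand b12 [-])
[31] deliver 3→1 → ∅
[32] timeout(4) → N4(cand b19 [-])

q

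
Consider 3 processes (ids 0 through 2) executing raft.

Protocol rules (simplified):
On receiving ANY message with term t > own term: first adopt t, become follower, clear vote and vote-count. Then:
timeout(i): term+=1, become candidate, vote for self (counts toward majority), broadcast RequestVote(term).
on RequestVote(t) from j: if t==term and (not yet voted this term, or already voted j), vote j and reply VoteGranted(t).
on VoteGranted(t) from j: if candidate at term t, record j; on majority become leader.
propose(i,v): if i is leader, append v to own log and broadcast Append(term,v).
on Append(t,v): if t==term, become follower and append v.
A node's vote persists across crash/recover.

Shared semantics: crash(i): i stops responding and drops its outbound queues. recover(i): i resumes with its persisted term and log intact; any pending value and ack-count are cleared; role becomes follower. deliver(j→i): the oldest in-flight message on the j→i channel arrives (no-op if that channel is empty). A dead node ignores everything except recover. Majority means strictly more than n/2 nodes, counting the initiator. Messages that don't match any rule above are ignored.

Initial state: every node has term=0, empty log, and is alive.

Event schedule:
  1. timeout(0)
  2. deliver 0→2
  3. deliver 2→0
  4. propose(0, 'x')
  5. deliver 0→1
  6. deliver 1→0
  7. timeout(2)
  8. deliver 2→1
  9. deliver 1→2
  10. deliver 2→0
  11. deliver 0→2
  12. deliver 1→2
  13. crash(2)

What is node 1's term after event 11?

1. timeout(0):  <0:cand t1 ->
2. deliver 0→2:  <2:foll t1 ->
3. deliver 2→0:  <0:lead t1 ->
4. propose(0,'x'):  <0:lead t1 x>
5. deliver 0→1:  <1:foll t1 ->
6. deliver 1→0:  nop
7. timeout(2):  <2:cand t2 ->
8. deliver 2→1:  <1:foll t2 ->
9. deliver 1→2:  <2:lead t2 ->
10. deliver 2→0:  <0:foll t2 x>
11. deliver 0→2:  nop

2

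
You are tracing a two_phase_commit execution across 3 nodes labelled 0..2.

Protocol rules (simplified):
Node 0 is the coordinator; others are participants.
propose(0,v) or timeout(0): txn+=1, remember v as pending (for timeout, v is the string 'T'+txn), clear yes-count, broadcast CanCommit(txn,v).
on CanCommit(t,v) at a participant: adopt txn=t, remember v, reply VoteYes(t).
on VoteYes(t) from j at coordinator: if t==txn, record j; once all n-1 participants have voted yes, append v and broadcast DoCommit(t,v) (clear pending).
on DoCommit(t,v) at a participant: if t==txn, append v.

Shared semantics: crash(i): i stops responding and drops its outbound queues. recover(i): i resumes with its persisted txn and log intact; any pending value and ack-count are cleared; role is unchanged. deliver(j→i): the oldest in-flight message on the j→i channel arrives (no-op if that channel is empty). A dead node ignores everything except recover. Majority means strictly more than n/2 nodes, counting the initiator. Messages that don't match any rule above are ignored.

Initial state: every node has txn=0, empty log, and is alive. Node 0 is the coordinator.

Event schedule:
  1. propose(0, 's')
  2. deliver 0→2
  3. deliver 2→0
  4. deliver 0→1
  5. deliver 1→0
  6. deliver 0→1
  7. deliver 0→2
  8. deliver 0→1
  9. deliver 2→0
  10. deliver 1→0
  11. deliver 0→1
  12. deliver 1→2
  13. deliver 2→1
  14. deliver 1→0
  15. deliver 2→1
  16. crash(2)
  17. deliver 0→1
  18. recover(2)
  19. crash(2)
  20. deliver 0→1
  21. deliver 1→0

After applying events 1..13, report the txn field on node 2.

1

e1 propose(0,'s'): 0[coor,t=1,-]
e2 deliver 0→2: 2[part,t=1,-]
e3 deliver 2→0: ·
e4 deliver 0→1: 1[part,t=1,-]
e5 deliver 1→0: 0[coor,t=1,s]
e6 deliver 0→1: 1[part,t=1,s]
e7 deliver 0→2: 2[part,t=1,s]
e8 deliver 0→1: ·
e9 deliver 2→0: ·
e10 deliver 1→0: ·
e11 deliver 0→1: ·
e12 deliver 1→2: ·
e13 deliver 2→1: ·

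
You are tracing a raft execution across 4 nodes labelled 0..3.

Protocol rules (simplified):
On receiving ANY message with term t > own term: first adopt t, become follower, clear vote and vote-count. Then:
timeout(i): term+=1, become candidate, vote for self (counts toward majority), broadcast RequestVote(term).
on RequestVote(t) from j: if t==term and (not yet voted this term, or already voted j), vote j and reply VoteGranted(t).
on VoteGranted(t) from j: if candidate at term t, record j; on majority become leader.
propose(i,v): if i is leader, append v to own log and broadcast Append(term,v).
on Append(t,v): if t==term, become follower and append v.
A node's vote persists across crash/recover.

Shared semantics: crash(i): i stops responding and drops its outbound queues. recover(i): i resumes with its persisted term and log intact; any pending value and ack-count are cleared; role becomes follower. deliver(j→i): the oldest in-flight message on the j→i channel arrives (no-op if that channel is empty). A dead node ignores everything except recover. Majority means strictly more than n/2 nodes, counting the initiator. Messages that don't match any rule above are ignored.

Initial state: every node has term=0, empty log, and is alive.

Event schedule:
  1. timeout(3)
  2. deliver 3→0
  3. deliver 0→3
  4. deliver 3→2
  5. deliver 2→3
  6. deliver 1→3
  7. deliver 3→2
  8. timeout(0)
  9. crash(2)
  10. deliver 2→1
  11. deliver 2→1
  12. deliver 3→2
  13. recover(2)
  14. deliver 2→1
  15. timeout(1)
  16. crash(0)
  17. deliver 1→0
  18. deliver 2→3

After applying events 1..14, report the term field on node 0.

2

after 1 — timeout(3): n3:cand/t1/[-]
after 2 — deliver 3→0: n0:foll/t1/[-]
after 3 — deliver 0→3: ·
after 4 — deliver 3→2: n2:foll/t1/[-]
after 5 — deliver 2→3: n3:lead/t1/[-]
after 6 — deliver 1→3: ·
after 7 — deliver 3→2: ·
after 8 — timeout(0): n0:cand/t2/[-]
after 9 — crash(2): n2:✗foll/t1/[-]
after 10 — deliver 2→1: ·
after 11 — deliver 2→1: ·
after 12 — deliver 3→2: ·
after 13 — recover(2): n2:foll/t1/[-]
after 14 — deliver 2→1: ·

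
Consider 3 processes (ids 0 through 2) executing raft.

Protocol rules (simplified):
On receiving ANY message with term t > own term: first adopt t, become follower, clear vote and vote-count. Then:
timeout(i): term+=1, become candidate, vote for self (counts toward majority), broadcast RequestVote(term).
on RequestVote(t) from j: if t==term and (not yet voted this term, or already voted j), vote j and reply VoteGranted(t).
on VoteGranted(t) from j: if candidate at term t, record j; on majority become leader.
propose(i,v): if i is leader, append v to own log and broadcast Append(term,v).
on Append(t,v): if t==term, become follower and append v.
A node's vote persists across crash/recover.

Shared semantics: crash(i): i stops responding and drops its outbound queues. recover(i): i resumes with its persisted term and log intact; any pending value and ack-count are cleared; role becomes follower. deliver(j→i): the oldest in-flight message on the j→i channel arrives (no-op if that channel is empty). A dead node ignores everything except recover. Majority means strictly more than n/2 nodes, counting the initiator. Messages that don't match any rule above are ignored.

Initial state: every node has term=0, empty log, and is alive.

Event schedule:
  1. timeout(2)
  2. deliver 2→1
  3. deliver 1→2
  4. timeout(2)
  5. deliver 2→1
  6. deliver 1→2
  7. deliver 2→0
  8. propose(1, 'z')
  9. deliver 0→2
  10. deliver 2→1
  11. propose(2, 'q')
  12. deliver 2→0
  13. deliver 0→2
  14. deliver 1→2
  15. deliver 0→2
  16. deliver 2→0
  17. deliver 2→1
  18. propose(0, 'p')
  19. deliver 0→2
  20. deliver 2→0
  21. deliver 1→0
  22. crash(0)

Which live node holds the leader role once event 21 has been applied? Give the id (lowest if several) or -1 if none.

2

e1 timeout(2): 2[cand,t=1,-]
e2 deliver 2→1: 1[foll,t=1,-]
e3 deliver 1→2: 2[lead,t=1,-]
e4 timeout(2): 2[cand,t=2,-]
e5 deliver 2→1: 1[foll,t=2,-]
e6 deliver 1→2: 2[lead,t=2,-]
e7 deliver 2→0: 0[foll,t=1,-]
e8 propose(1,'z'): ·
e9 deliver 0→2: ·
e10 deliver 2→1: ·
e11 propose(2,'q'): 2[lead,t=2,q]
e12 deliver 2→0: 0[foll,t=2,-]
e13 deliver 0→2: ·
e14 deliver 1→2: ·
e15 deliver 0→2: ·
e16 deliver 2→0: 0[foll,t=2,q]
e17 deliver 2→1: 1[foll,t=2,q]
e18 propose(0,'p'): ·
e19 deliver 0→2: ·
e20 deliver 2→0: ·
e21 deliver 1→0: ·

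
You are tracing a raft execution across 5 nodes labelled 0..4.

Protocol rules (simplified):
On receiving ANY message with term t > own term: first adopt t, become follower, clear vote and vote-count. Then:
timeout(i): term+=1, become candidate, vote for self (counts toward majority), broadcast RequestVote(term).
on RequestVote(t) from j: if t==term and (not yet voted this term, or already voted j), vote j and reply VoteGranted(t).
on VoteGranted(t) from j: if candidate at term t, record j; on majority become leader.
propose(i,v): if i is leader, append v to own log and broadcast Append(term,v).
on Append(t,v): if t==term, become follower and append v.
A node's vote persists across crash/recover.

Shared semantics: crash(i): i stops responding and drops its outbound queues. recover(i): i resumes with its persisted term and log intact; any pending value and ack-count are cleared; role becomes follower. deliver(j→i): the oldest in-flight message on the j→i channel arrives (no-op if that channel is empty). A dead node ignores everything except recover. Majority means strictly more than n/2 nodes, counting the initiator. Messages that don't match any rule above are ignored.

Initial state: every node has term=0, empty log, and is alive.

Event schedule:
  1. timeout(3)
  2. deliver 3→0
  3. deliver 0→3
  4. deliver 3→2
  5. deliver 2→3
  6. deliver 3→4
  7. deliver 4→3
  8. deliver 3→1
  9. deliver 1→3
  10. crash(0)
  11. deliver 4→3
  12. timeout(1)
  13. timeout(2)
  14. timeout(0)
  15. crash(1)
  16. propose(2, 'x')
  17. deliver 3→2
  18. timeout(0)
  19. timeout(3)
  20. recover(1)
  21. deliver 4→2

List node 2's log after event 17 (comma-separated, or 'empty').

1. timeout(3):  <3:cand t1 ->
2. deliver 3→0:  <0:foll t1 ->
3. deliver 0→3:  nop
4. deliver 3→2:  <2:foll t1 ->
5. deliver 2→3:  <3:lead t1 ->
6. deliver 3→4:  <4:foll t1 ->
7. deliver 4→3:  nop
8. deliver 3→1:  <1:foll t1 ->
9. deliver 1→3:  nop
10. crash(0):  <0:✗foll t1 ->
11. deliver 4→3:  nop
12. timeout(1):  <1:cand t2 ->
13. timeout(2):  <2:cand t2 ->
14. timeout(0):  nop
15. crash(1):  <1:✗cand t2 ->
16. propose(2,'x'):  nop
17. deliver 3→2:  nop

empty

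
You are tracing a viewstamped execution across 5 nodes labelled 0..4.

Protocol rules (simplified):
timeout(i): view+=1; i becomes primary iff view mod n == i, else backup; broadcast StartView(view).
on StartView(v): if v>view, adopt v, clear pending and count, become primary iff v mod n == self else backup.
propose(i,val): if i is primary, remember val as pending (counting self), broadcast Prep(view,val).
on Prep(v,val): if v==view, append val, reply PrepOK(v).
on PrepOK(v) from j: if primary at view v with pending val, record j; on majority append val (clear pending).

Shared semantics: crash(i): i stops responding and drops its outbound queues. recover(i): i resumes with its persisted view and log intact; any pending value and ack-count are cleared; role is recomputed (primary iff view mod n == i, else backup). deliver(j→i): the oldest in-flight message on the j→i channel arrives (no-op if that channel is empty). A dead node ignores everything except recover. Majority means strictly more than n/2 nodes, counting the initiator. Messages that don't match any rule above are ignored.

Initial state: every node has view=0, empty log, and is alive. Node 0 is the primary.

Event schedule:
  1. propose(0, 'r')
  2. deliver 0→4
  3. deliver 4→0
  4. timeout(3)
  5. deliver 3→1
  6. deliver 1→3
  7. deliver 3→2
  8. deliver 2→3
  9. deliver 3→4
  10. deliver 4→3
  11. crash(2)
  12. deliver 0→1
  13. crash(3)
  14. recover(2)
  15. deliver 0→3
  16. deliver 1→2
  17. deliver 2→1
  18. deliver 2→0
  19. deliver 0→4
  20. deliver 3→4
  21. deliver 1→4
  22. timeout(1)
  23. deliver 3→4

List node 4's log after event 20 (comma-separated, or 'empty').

after 1 — propose(0,'r'): ·
after 2 — deliver 0→4: n4:back/v0/[r]
after 3 — deliver 4→0: ·
after 4 — timeout(3): n3:back/v1/[-]
after 5 — deliver 3→1: n1:prim/v1/[-]
after 6 — deliver 1→3: ·
after 7 — deliver 3→2: n2:back/v1/[-]
after 8 — deliver 2→3: ·
after 9 — deliver 3→4: n4:back/v1/[r]
after 10 — deliver 4→3: ·
after 11 — crash(2): n2:✗back/v1/[-]
after 12 — deliver 0→1: ·
after 13 — crash(3): n3:✗back/v1/[-]
after 14 — recover(2): n2:back/v1/[-]
after 15 — deliver 0→3: ·
after 16 — deliver 1→2: ·
after 17 — deliver 2→1: ·
after 18 — deliver 2→0: ·
after 19 — deliver 0→4: ·
after 20 — deliver 3→4: ·

r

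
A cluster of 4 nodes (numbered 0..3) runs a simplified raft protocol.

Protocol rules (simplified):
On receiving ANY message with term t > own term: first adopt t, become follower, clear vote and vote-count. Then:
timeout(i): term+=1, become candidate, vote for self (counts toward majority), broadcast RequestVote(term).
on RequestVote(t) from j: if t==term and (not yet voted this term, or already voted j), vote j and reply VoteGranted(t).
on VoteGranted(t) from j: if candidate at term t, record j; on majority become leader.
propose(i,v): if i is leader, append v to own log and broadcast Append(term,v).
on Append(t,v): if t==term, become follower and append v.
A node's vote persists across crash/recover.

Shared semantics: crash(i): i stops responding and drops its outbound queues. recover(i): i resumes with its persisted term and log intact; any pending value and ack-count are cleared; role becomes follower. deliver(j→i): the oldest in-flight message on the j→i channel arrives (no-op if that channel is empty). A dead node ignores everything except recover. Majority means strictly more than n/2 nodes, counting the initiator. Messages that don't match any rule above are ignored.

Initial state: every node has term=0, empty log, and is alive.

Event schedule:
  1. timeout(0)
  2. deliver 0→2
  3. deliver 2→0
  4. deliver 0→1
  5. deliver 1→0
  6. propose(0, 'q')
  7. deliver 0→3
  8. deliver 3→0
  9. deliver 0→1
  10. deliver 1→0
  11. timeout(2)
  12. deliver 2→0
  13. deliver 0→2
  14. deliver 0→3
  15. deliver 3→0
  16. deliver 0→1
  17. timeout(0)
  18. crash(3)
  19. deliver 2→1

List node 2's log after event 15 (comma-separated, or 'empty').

step 1 timeout(0): 0={cand,t=1,log=-}
step 2 deliver 0→2: 2={foll,t=1,log=-}
step 3 deliver 2→0: —
step 4 deliver 0→1: 1={foll,t=1,log=-}
step 5 deliver 1→0: 0={lead,t=1,log=-}
step 6 propose(0,'q'): 0={lead,t=1,log=q}
step 7 deliver 0→3: 3={foll,t=1,log=-}
step 8 deliver 3→0: —
step 9 deliver 0→1: 1={foll,t=1,log=q}
step 10 deliver 1→0: —
step 11 timeout(2): 2={cand,t=2,log=-}
step 12 deliver 2→0: 0={foll,t=2,log=q}
step 13 deliver 0→2: —
step 14 deliver 0→3: 3={foll,t=1,log=q}
step 15 deliver 3→0: —

empty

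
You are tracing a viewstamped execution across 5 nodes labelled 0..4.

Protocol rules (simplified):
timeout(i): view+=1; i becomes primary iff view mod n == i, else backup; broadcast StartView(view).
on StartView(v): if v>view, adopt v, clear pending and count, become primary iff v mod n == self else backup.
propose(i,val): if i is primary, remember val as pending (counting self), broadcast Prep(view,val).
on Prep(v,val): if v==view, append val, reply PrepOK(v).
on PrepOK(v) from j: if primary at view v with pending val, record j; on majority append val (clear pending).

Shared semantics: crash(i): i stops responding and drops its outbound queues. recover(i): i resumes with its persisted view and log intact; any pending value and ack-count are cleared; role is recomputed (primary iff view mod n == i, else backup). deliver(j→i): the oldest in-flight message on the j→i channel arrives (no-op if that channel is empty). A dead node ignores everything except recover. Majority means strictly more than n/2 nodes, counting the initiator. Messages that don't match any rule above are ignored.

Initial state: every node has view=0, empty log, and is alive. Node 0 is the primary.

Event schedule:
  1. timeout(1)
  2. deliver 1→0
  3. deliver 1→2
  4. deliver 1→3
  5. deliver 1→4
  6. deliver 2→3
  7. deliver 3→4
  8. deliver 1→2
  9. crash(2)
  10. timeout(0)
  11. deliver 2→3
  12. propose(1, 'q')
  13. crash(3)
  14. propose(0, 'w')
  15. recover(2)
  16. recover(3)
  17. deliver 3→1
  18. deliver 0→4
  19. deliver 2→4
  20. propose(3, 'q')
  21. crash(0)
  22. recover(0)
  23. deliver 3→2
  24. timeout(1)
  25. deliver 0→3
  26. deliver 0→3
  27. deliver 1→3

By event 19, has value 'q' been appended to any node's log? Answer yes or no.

no

step 1 timeout(1): 1={prim,v=1,log=-}
step 2 deliver 1→0: 0={back,v=1,log=-}
step 3 deliver 1→2: 2={back,v=1,log=-}
step 4 deliver 1→3: 3={back,v=1,log=-}
step 5 deliver 1→4: 4={back,v=1,log=-}
step 6 deliver 2→3: —
step 7 deliver 3→4: —
step 8 deliver 1→2: —
step 9 crash(2): 2={✗back,v=1,log=-}
step 10 timeout(0): 0={back,v=2,log=-}
step 11 deliver 2→3: —
step 12 propose(1,'q'): —
step 13 crash(3): 3={✗back,v=1,log=-}
step 14 propose(0,'w'): —
step 15 recover(2): 2={back,v=1,log=-}
step 16 recover(3): 3={back,v=1,log=-}
step 17 deliver 3→1: —
step 18 deliver 0→4: 4={back,v=2,log=-}
step 19 deliver 2→4: —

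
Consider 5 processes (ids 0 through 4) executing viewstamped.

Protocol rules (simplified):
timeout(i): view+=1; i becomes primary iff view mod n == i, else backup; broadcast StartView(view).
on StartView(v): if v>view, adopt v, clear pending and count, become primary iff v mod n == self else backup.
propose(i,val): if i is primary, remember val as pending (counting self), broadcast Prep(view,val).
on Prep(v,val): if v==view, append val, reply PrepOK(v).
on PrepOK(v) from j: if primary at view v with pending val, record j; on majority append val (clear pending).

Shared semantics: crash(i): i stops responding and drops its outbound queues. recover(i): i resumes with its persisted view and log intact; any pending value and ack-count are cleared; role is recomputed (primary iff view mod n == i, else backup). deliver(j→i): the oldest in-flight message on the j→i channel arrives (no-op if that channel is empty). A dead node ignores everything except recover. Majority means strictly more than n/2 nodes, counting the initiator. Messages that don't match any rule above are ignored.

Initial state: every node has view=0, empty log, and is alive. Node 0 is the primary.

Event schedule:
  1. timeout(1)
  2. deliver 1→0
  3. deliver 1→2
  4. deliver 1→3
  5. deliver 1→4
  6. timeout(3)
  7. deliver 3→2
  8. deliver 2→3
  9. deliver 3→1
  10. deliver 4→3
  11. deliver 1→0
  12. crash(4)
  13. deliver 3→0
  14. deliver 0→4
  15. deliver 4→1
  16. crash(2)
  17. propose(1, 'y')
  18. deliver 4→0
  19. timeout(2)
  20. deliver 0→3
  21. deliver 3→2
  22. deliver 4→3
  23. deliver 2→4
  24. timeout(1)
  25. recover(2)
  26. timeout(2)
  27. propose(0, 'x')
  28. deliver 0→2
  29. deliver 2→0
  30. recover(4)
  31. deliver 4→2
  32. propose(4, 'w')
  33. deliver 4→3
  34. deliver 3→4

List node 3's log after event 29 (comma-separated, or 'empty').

1. timeout(1):  <1:prim v1 ->
2. deliver 1→0:  <0:back v1 ->
3. deliver 1→2:  <2:back v1 ->
4. deliver 1→3:  <3:back v1 ->
5. deliver 1→4:  <4:back v1 ->
6. timeout(3):  <3:back v2 ->
7. deliver 3→2:  <2:prim v2 ->
8. deliver 2→3:  nop
9. deliver 3→1:  <1:back v2 ->
10. deliver 4→3:  nop
11. deliver 1→0:  nop
12. crash(4):  <4:✗back v1 ->
13. deliver 3→0:  <0:back v2 ->
14. deliver 0→4:  nop
15. deliver 4→1:  nop
16. crash(2):  <2:✗prim v2 ->
17. propose(1,'y'):  nop
18. deliver 4→0:  nop
19. timeout(2):  nop
20. deliver 0→3:  nop
21. deliver 3→2:  nop
22. deliver 4→3:  nop
23. deliver 2→4:  nop
24. timeout(1):  <1:back v3 ->
25. recover(2):  <2:prim v2 ->
26. timeout(2):  <2:back v3 ->
27. propose(0,'x'):  nop
28. deliver 0→2:  nop
29. deliver 2→0:  <0:back v3 ->

empty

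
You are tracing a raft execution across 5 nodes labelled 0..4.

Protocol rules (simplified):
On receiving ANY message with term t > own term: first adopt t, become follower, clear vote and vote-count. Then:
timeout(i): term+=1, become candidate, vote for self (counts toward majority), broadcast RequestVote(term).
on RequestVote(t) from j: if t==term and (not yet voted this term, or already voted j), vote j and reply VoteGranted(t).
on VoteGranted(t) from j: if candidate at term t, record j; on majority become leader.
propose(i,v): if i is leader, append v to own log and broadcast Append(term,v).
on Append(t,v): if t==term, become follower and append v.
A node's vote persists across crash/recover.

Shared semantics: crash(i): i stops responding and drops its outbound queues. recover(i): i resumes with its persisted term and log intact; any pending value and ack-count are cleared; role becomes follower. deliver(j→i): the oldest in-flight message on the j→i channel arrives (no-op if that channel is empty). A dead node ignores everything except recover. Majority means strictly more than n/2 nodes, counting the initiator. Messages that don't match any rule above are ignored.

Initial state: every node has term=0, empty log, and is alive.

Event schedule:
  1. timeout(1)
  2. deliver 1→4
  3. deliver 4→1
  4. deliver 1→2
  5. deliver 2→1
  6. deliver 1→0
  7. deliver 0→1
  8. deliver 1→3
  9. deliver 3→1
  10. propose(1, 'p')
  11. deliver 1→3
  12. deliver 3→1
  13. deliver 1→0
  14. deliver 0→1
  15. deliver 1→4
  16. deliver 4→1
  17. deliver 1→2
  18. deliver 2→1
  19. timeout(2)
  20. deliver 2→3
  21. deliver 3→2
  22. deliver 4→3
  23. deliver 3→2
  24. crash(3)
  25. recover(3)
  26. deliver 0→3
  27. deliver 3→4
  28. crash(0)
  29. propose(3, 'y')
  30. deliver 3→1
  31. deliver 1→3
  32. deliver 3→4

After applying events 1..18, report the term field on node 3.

1

[1] timeout(1) → N1(cand t1 [-])
[2] deliver 1→4 → N4(foll t1 [-])
[3] deliver 4→1 → ∅
[4] deliver 1→2 → N2(foll t1 [-])
[5] deliver 2→1 → N1(lead t1 [-])
[6] deliver 1→0 → N0(foll t1 [-])
[7] deliver 0→1 → ∅
[8] deliver 1→3 → N3(foll t1 [-])
[9] deliver 3→1 → ∅
[10] propose(1,'p') → N1(lead t1 [p])
[11] deliver 1→3 → N3(foll t1 [p])
[12] deliver 3→1 → ∅
[13] deliver 1→0 → N0(foll t1 [p])
[14] deliver 0→1 → ∅
[15] deliver 1→4 → N4(foll t1 [p])
[16] deliver 4→1 → ∅
[17] deliver 1→2 → N2(foll t1 [p])
[18] deliver 2→1 → ∅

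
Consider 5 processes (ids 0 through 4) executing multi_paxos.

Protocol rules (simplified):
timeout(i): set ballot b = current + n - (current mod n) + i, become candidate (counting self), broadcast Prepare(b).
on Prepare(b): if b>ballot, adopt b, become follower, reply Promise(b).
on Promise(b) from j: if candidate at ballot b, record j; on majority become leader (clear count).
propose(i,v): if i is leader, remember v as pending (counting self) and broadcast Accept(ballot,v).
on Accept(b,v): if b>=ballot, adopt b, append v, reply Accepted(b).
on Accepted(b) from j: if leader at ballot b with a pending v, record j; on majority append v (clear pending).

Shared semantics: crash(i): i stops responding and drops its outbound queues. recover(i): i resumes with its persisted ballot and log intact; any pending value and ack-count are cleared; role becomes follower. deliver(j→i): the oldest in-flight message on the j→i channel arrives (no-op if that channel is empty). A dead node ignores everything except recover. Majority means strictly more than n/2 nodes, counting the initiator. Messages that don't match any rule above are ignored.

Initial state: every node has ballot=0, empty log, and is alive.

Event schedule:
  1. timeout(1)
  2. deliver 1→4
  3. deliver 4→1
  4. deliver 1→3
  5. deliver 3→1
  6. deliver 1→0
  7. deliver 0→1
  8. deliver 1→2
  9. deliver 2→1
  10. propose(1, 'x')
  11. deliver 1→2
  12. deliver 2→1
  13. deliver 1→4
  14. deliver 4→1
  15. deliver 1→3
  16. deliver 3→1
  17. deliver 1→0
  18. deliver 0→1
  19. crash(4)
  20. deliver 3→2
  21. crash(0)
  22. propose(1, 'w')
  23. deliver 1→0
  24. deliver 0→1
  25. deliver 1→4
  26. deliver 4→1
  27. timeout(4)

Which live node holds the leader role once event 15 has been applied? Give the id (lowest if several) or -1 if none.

after 1 — timeout(1): n1:cand/b6/[-]
after 2 — deliver 1→4: n4:foll/b6/[-]
after 3 — deliver 4→1: ·
after 4 — deliver 1→3: n3:foll/b6/[-]
after 5 — deliver 3→1: n1:lead/b6/[-]
after 6 — deliver 1→0: n0:foll/b6/[-]
after 7 — deliver 0→1: ·
after 8 — deliver 1→2: n2:foll/b6/[-]
after 9 — deliver 2→1: ·
after 10 — propose(1,'x'): ·
after 11 — deliver 1→2: n2:foll/b6/[x]
after 12 — deliver 2→1: ·
after 13 — deliver 1→4: n4:foll/b6/[x]
after 14 — deliver 4→1: n1:lead/b6/[x]
after 15 — deliver 1→3: n3:foll/b6/[x]

1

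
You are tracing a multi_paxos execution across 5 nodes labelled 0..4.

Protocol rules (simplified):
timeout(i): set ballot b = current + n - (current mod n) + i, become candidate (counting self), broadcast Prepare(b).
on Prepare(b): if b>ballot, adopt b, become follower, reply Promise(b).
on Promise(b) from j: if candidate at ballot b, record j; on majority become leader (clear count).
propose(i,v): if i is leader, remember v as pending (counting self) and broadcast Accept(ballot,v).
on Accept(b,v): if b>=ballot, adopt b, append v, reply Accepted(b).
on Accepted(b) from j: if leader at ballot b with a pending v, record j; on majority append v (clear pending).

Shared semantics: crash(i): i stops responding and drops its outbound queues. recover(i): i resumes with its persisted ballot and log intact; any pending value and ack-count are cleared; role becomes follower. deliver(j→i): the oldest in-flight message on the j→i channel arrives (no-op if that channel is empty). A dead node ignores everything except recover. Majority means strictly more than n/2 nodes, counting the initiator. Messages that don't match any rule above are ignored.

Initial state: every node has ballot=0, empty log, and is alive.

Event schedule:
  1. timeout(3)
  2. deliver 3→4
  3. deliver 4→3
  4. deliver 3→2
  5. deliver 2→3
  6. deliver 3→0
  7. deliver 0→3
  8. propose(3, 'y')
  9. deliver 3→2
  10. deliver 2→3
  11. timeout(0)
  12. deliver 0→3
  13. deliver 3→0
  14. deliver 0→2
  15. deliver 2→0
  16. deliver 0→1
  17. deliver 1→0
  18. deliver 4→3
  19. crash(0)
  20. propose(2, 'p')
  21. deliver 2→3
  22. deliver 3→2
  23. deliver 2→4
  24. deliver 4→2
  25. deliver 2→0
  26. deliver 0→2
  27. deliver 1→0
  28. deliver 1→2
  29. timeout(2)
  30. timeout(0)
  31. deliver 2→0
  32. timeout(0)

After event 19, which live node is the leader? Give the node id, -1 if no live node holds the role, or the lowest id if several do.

-1

step 1 timeout(3): 3={cand,b=8,log=-}
step 2 deliver 3→4: 4={foll,b=8,log=-}
step 3 deliver 4→3: —
step 4 deliver 3→2: 2={foll,b=8,log=-}
step 5 deliver 2→3: 3={lead,b=8,log=-}
step 6 deliver 3→0: 0={foll,b=8,log=-}
step 7 deliver 0→3: —
step 8 propose(3,'y'): —
step 9 deliver 3→2: 2={foll,b=8,log=y}
step 10 deliver 2→3: —
step 11 timeout(0): 0={cand,b=10,log=-}
step 12 deliver 0→3: 3={foll,b=10,log=-}
step 13 deliver 3→0: —
step 14 deliver 0→2: 2={foll,b=10,log=y}
step 15 deliver 2→0: —
step 16 deliver 0→1: 1={foll,b=10,log=-}
step 17 deliver 1→0: 0={lead,b=10,log=-}
step 18 deliver 4→3: —
step 19 crash(0): 0={✗lead,b=10,log=-}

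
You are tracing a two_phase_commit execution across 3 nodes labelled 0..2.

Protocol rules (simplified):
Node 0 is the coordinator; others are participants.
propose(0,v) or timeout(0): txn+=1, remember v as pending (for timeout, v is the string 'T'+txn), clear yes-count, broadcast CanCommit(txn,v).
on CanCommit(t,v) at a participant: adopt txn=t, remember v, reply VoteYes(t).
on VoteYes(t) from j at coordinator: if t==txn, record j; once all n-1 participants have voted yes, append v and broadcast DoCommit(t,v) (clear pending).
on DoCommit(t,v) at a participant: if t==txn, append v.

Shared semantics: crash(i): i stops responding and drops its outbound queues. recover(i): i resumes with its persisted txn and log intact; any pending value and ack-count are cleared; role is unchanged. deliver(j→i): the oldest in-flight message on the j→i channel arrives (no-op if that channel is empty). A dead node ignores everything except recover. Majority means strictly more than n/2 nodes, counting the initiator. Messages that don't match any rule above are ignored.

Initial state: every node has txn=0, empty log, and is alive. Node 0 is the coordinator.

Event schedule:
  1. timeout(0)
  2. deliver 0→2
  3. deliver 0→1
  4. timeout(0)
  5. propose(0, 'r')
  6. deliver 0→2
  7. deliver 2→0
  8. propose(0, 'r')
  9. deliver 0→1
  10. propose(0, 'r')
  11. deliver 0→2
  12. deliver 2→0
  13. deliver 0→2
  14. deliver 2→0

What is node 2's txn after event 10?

2

after 1 — timeout(0): n0:coor/t1/[-]
after 2 — deliver 0→2: n2:part/t1/[-]
after 3 — deliver 0→1: n1:part/t1/[-]
after 4 — timeout(0): n0:coor/t2/[-]
after 5 — propose(0,'r'): n0:coor/t3/[-]
after 6 — deliver 0→2: n2:part/t2/[-]
after 7 — deliver 2→0: ·
after 8 — propose(0,'r'): n0:coor/t4/[-]
after 9 — deliver 0→1: n1:part/t2/[-]
after 10 — propose(0,'r'): n0:coor/t5/[-]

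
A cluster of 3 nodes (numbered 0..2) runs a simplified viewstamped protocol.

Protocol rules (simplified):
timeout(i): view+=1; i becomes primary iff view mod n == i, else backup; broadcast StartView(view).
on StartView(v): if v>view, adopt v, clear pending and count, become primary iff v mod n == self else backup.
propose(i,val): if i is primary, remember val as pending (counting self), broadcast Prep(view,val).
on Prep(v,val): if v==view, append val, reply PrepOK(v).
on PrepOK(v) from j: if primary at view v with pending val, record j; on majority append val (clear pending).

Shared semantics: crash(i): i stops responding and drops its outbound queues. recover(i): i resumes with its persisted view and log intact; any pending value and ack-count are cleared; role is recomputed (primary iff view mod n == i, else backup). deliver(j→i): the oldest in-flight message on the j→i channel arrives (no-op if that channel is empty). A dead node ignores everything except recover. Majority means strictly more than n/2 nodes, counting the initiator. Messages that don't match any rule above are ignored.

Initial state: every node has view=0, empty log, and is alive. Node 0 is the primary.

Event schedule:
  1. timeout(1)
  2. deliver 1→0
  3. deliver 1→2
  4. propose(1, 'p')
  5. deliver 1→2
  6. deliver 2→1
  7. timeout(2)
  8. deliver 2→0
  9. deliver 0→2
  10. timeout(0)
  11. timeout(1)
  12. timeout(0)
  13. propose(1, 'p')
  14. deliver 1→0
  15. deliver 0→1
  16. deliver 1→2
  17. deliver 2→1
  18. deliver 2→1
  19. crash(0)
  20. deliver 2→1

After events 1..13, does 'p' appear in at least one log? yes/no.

[1] timeout(1) → N1(prim v1 [-])
[2] deliver 1→0 → N0(back v1 [-])
[3] deliver 1→2 → N2(back v1 [-])
[4] propose(1,'p') → ∅
[5] deliver 1→2 → N2(back v1 [p])
[6] deliver 2→1 → N1(prim v1 [p])
[7] timeout(2) → N2(prim v2 [p])
[8] deliver 2→0 → N0(back v2 [-])
[9] deliver 0→2 → ∅
[10] timeout(0) → N0(prim v3 [-])
[11] timeout(1) → N1(back v2 [p])
[12] timeout(0) → N0(back v4 [-])
[13] propose(1,'p') → ∅

yes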